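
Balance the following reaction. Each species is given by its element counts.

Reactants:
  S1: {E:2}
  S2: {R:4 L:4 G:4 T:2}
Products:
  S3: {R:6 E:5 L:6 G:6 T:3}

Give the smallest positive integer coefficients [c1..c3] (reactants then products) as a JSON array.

Coefficients: [5, 3, 2]

R: 5·0+3·4 = 12 | 2·6 = 12
E: 5·2+3·0 = 10 | 2·5 = 10
L: 5·0+3·4 = 12 | 2·6 = 12
G: 5·0+3·4 = 12 | 2·6 = 12
T: 5·0+3·2 = 6 | 2·3 = 6
gcd(5,3,2) = 1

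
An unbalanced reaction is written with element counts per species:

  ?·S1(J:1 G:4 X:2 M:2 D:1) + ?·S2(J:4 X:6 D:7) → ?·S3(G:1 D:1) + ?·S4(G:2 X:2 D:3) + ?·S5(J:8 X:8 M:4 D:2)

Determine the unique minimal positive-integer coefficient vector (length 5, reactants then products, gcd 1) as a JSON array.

Coefficients: [4, 3, 6, 5, 2]

J: 4·1+3·4 = 16 | 6·0+5·0+2·8 = 16
G: 4·4+3·0 = 16 | 6·1+5·2+2·0 = 16
X: 4·2+3·6 = 26 | 6·0+5·2+2·8 = 26
M: 4·2+3·0 = 8 | 6·0+5·0+2·4 = 8
D: 4·1+3·7 = 25 | 6·1+5·3+2·2 = 25
gcd(4,3,6,5,2) = 1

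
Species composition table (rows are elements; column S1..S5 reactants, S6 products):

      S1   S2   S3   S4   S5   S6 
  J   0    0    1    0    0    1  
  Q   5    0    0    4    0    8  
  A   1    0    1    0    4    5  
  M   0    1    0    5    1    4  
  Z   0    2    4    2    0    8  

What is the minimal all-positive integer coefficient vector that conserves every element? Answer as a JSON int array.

Coefficients: [4, 5, 3, 1, 2, 3]

J: 4·0+5·0+3·1+1·0+2·0 = 3 | 3·1 = 3
Q: 4·5+5·0+3·0+1·4+2·0 = 24 | 3·8 = 24
A: 4·1+5·0+3·1+1·0+2·4 = 15 | 3·5 = 15
M: 4·0+5·1+3·0+1·5+2·1 = 12 | 3·4 = 12
Z: 4·0+5·2+3·4+1·2+2·0 = 24 | 3·8 = 24
gcd(4,5,3,1,2,3) = 1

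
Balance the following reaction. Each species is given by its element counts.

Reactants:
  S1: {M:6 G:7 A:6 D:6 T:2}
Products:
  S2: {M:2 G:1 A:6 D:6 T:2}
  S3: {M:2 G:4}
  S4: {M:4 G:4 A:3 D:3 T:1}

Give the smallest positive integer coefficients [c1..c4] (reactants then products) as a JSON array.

Coefficients: [5, 3, 4, 4]

M: 5·6 = 30 | 3·2+4·2+4·4 = 30
G: 5·7 = 35 | 3·1+4·4+4·4 = 35
A: 5·6 = 30 | 3·6+4·0+4·3 = 30
D: 5·6 = 30 | 3·6+4·0+4·3 = 30
T: 5·2 = 10 | 3·2+4·0+4·1 = 10
gcd(5,3,4,4) = 1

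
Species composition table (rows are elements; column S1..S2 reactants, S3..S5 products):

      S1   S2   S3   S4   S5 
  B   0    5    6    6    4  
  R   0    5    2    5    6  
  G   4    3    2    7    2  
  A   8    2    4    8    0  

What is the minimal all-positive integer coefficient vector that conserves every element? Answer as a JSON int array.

Coefficients: [1, 6, 1, 2, 3]

B: 1·0+6·5 = 30 | 1·6+2·6+3·4 = 30
R: 1·0+6·5 = 30 | 1·2+2·5+3·6 = 30
G: 1·4+6·3 = 22 | 1·2+2·7+3·2 = 22
A: 1·8+6·2 = 20 | 1·4+2·8+3·0 = 20
gcd(1,6,1,2,3) = 1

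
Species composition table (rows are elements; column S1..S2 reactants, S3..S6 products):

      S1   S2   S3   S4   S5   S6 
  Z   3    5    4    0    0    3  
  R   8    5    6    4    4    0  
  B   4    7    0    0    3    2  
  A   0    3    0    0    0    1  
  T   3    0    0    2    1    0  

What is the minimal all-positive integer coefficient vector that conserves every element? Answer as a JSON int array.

Coefficients: [4, 2, 1, 3, 6, 6]

Z: 4·3+2·5 = 22 | 1·4+3·0+6·0+6·3 = 22
R: 4·8+2·5 = 42 | 1·6+3·4+6·4+6·0 = 42
B: 4·4+2·7 = 30 | 1·0+3·0+6·3+6·2 = 30
A: 4·0+2·3 = 6 | 1·0+3·0+6·0+6·1 = 6
T: 4·3+2·0 = 12 | 1·0+3·2+6·1+6·0 = 12
gcd(4,2,1,3,6,6) = 1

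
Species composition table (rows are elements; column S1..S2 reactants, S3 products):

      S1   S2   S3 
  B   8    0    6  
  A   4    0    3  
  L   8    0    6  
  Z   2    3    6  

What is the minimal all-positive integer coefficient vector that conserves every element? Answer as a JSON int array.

Coefficients: [3, 6, 4]

B: 3·8+6·0 = 24 | 4·6 = 24
A: 3·4+6·0 = 12 | 4·3 = 12
L: 3·8+6·0 = 24 | 4·6 = 24
Z: 3·2+6·3 = 24 | 4·6 = 24
gcd(3,6,4) = 1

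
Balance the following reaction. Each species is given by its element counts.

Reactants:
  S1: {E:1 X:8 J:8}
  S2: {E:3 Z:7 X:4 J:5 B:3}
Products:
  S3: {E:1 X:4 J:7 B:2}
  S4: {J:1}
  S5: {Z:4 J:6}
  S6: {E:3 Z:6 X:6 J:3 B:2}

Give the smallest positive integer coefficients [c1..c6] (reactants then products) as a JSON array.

Coefficients: [2, 4, 2, 4, 1, 4]

E: 2·1+4·3 = 14 | 2·1+4·0+1·0+4·3 = 14
Z: 2·0+4·7 = 28 | 2·0+4·0+1·4+4·6 = 28
X: 2·8+4·4 = 32 | 2·4+4·0+1·0+4·6 = 32
J: 2·8+4·5 = 36 | 2·7+4·1+1·6+4·3 = 36
B: 2·0+4·3 = 12 | 2·2+4·0+1·0+4·2 = 12
gcd(2,4,2,4,1,4) = 1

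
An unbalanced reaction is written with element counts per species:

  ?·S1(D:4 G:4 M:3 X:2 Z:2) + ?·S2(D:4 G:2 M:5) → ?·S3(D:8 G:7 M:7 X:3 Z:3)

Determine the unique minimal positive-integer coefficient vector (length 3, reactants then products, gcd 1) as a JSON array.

D: 3·4+1·4 = 16 | 2·8 = 16
G: 3·4+1·2 = 14 | 2·7 = 14
M: 3·3+1·5 = 14 | 2·7 = 14
X: 3·2+1·0 = 6 | 2·3 = 6
Z: 3·2+1·0 = 6 | 2·3 = 6
gcd(3,1,2) = 1

Coefficients: [3, 1, 2]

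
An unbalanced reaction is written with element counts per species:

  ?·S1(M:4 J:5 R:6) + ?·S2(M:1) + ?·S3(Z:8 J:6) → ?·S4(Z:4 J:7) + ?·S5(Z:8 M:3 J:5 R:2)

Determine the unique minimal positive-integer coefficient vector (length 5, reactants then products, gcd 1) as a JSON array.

Z: 1·0+5·0+4·8 = 32 | 2·4+3·8 = 32
M: 1·4+5·1+4·0 = 9 | 2·0+3·3 = 9
J: 1·5+5·0+4·6 = 29 | 2·7+3·5 = 29
R: 1·6+5·0+4·0 = 6 | 2·0+3·2 = 6
gcd(1,5,4,2,3) = 1

Coefficients: [1, 5, 4, 2, 3]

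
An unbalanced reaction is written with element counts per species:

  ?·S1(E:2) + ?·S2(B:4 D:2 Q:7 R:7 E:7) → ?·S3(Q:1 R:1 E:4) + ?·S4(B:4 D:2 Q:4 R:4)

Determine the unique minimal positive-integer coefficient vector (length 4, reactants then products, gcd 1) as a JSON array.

B: 5·0+2·4 = 8 | 6·0+2·4 = 8
D: 5·0+2·2 = 4 | 6·0+2·2 = 4
Q: 5·0+2·7 = 14 | 6·1+2·4 = 14
R: 5·0+2·7 = 14 | 6·1+2·4 = 14
E: 5·2+2·7 = 24 | 6·4+2·0 = 24
gcd(5,2,6,2) = 1

Coefficients: [5, 2, 6, 2]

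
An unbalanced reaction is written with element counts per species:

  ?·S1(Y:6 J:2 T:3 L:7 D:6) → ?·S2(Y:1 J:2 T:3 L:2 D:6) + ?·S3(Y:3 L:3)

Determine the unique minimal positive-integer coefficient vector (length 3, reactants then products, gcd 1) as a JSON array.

Y: 3·6 = 18 | 3·1+5·3 = 18
J: 3·2 = 6 | 3·2+5·0 = 6
T: 3·3 = 9 | 3·3+5·0 = 9
L: 3·7 = 21 | 3·2+5·3 = 21
D: 3·6 = 18 | 3·6+5·0 = 18
gcd(3,3,5) = 1

Coefficients: [3, 3, 5]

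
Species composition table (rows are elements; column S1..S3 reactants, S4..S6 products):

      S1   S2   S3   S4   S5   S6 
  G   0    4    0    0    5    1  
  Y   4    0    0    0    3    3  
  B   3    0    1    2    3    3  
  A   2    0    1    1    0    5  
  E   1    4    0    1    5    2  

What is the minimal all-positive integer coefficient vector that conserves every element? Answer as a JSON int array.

Coefficients: [3, 3, 5, 1, 2, 2]

G: 3·0+3·4+5·0 = 12 | 1·0+2·5+2·1 = 12
Y: 3·4+3·0+5·0 = 12 | 1·0+2·3+2·3 = 12
B: 3·3+3·0+5·1 = 14 | 1·2+2·3+2·3 = 14
A: 3·2+3·0+5·1 = 11 | 1·1+2·0+2·5 = 11
E: 3·1+3·4+5·0 = 15 | 1·1+2·5+2·2 = 15
gcd(3,3,5,1,2,2) = 1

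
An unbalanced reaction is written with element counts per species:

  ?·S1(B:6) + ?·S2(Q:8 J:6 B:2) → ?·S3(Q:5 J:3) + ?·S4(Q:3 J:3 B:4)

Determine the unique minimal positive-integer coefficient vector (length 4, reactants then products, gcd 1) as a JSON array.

Coefficients: [1, 3, 3, 3]

Q: 1·0+3·8 = 24 | 3·5+3·3 = 24
J: 1·0+3·6 = 18 | 3·3+3·3 = 18
B: 1·6+3·2 = 12 | 3·0+3·4 = 12
gcd(1,3,3,3) = 1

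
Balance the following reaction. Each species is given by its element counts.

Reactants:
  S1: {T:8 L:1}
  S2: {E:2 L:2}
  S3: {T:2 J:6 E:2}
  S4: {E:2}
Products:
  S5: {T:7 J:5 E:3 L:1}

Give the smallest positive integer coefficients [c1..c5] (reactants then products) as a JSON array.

Coefficients: [4, 1, 5, 3, 6]

T: 4·8+1·0+5·2+3·0 = 42 | 6·7 = 42
J: 4·0+1·0+5·6+3·0 = 30 | 6·5 = 30
E: 4·0+1·2+5·2+3·2 = 18 | 6·3 = 18
L: 4·1+1·2+5·0+3·0 = 6 | 6·1 = 6
gcd(4,1,5,3,6) = 1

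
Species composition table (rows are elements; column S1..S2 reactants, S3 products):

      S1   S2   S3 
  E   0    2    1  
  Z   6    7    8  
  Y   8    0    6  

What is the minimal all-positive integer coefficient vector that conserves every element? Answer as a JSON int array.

E: 3·0+2·2 = 4 | 4·1 = 4
Z: 3·6+2·7 = 32 | 4·8 = 32
Y: 3·8+2·0 = 24 | 4·6 = 24
gcd(3,2,4) = 1

Coefficients: [3, 2, 4]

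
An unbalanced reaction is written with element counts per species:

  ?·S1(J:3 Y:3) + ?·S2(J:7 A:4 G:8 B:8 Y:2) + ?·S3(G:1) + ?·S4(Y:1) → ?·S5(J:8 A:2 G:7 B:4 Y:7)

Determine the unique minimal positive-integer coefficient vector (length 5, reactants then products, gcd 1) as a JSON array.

Coefficients: [3, 1, 6, 3, 2]

J: 3·3+1·7+6·0+3·0 = 16 | 2·8 = 16
A: 3·0+1·4+6·0+3·0 = 4 | 2·2 = 4
G: 3·0+1·8+6·1+3·0 = 14 | 2·7 = 14
B: 3·0+1·8+6·0+3·0 = 8 | 2·4 = 8
Y: 3·3+1·2+6·0+3·1 = 14 | 2·7 = 14
gcd(3,1,6,3,2) = 1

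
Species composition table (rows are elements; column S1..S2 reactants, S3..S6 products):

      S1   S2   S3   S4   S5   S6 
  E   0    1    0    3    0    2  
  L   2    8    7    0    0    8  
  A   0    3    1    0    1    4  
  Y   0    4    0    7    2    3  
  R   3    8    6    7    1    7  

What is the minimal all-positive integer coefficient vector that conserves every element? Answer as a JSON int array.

Coefficients: [5, 5, 6, 1, 5, 1]

E: 5·0+5·1 = 5 | 6·0+1·3+5·0+1·2 = 5
L: 5·2+5·8 = 50 | 6·7+1·0+5·0+1·8 = 50
A: 5·0+5·3 = 15 | 6·1+1·0+5·1+1·4 = 15
Y: 5·0+5·4 = 20 | 6·0+1·7+5·2+1·3 = 20
R: 5·3+5·8 = 55 | 6·6+1·7+5·1+1·7 = 55
gcd(5,5,6,1,5,1) = 1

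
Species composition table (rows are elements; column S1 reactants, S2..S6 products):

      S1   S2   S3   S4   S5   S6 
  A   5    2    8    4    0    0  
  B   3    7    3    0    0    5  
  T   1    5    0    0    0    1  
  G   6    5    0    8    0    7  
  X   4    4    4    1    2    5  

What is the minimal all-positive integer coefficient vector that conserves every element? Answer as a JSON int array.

A: 6·5 = 30 | 1·2+2·8+3·4+2·0+1·0 = 30
B: 6·3 = 18 | 1·7+2·3+3·0+2·0+1·5 = 18
T: 6·1 = 6 | 1·5+2·0+3·0+2·0+1·1 = 6
G: 6·6 = 36 | 1·5+2·0+3·8+2·0+1·7 = 36
X: 6·4 = 24 | 1·4+2·4+3·1+2·2+1·5 = 24
gcd(6,1,2,3,2,1) = 1

Coefficients: [6, 1, 2, 3, 2, 1]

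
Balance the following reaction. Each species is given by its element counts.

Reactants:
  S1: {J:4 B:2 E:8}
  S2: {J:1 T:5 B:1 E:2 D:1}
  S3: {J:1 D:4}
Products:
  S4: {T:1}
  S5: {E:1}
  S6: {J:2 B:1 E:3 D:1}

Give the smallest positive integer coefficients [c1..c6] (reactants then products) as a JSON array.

Coefficients: [2, 1, 1, 5, 3, 5]

J: 2·4+1·1+1·1 = 10 | 5·0+3·0+5·2 = 10
T: 2·0+1·5+1·0 = 5 | 5·1+3·0+5·0 = 5
B: 2·2+1·1+1·0 = 5 | 5·0+3·0+5·1 = 5
E: 2·8+1·2+1·0 = 18 | 5·0+3·1+5·3 = 18
D: 2·0+1·1+1·4 = 5 | 5·0+3·0+5·1 = 5
gcd(2,1,1,5,3,5) = 1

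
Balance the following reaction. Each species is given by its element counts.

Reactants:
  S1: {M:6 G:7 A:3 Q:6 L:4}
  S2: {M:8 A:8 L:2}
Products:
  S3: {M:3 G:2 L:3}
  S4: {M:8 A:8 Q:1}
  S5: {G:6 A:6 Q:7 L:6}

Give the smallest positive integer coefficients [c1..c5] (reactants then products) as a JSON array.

M: 2·6+5·8 = 52 | 4·3+5·8+1·0 = 52
G: 2·7+5·0 = 14 | 4·2+5·0+1·6 = 14
A: 2·3+5·8 = 46 | 4·0+5·8+1·6 = 46
Q: 2·6+5·0 = 12 | 4·0+5·1+1·7 = 12
L: 2·4+5·2 = 18 | 4·3+5·0+1·6 = 18
gcd(2,5,4,5,1) = 1

Coefficients: [2, 5, 4, 5, 1]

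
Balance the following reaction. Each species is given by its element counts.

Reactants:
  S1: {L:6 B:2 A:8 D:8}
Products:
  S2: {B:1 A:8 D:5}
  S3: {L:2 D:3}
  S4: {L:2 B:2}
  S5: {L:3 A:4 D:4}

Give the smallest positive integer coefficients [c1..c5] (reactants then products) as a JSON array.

L: 5·6 = 30 | 2·0+2·2+4·2+6·3 = 30
B: 5·2 = 10 | 2·1+2·0+4·2+6·0 = 10
A: 5·8 = 40 | 2·8+2·0+4·0+6·4 = 40
D: 5·8 = 40 | 2·5+2·3+4·0+6·4 = 40
gcd(5,2,2,4,6) = 1

Coefficients: [5, 2, 2, 4, 6]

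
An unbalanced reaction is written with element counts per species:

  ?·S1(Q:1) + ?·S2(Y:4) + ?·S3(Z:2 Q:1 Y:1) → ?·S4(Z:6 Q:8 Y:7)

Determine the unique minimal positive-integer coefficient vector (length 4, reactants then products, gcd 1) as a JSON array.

Coefficients: [5, 1, 3, 1]

Z: 5·0+1·0+3·2 = 6 | 1·6 = 6
Q: 5·1+1·0+3·1 = 8 | 1·8 = 8
Y: 5·0+1·4+3·1 = 7 | 1·7 = 7
gcd(5,1,3,1) = 1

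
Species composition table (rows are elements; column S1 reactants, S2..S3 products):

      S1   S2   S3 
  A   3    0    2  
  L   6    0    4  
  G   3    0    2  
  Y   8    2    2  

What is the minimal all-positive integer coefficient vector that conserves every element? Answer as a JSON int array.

A: 2·3 = 6 | 5·0+3·2 = 6
L: 2·6 = 12 | 5·0+3·4 = 12
G: 2·3 = 6 | 5·0+3·2 = 6
Y: 2·8 = 16 | 5·2+3·2 = 16
gcd(2,5,3) = 1

Coefficients: [2, 5, 3]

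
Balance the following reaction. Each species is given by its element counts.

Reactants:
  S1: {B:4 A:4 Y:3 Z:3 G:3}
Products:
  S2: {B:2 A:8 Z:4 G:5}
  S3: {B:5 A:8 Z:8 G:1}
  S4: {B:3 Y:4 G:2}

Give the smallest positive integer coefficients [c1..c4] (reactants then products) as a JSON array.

Coefficients: [4, 1, 1, 3]

B: 4·4 = 16 | 1·2+1·5+3·3 = 16
A: 4·4 = 16 | 1·8+1·8+3·0 = 16
Y: 4·3 = 12 | 1·0+1·0+3·4 = 12
Z: 4·3 = 12 | 1·4+1·8+3·0 = 12
G: 4·3 = 12 | 1·5+1·1+3·2 = 12
gcd(4,1,1,3) = 1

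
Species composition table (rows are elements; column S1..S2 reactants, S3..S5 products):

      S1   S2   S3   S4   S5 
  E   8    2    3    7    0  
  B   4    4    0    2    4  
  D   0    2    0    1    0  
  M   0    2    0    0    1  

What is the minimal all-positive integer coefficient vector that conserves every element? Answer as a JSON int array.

E: 6·8+3·2 = 54 | 4·3+6·7+6·0 = 54
B: 6·4+3·4 = 36 | 4·0+6·2+6·4 = 36
D: 6·0+3·2 = 6 | 4·0+6·1+6·0 = 6
M: 6·0+3·2 = 6 | 4·0+6·0+6·1 = 6
gcd(6,3,4,6,6) = 1

Coefficients: [6, 3, 4, 6, 6]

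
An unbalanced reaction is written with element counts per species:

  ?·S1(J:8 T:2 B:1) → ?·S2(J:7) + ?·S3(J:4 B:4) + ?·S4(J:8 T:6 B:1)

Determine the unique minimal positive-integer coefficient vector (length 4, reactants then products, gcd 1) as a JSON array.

J: 6·8 = 48 | 4·7+1·4+2·8 = 48
T: 6·2 = 12 | 4·0+1·0+2·6 = 12
B: 6·1 = 6 | 4·0+1·4+2·1 = 6
gcd(6,4,1,2) = 1

Coefficients: [6, 4, 1, 2]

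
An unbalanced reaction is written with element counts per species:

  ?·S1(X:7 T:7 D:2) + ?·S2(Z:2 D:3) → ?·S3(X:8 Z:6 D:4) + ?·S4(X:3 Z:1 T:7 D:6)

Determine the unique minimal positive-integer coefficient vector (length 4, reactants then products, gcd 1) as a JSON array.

Coefficients: [2, 4, 1, 2]

X: 2·7+4·0 = 14 | 1·8+2·3 = 14
Z: 2·0+4·2 = 8 | 1·6+2·1 = 8
T: 2·7+4·0 = 14 | 1·0+2·7 = 14
D: 2·2+4·3 = 16 | 1·4+2·6 = 16
gcd(2,4,1,2) = 1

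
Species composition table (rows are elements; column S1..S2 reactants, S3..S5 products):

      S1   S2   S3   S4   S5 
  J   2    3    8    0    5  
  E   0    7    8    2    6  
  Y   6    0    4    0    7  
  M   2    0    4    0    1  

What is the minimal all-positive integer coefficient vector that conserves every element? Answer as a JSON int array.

J: 3·2+4·3 = 18 | 1·8+4·0+2·5 = 18
E: 3·0+4·7 = 28 | 1·8+4·2+2·6 = 28
Y: 3·6+4·0 = 18 | 1·4+4·0+2·7 = 18
M: 3·2+4·0 = 6 | 1·4+4·0+2·1 = 6
gcd(3,4,1,4,2) = 1

Coefficients: [3, 4, 1, 4, 2]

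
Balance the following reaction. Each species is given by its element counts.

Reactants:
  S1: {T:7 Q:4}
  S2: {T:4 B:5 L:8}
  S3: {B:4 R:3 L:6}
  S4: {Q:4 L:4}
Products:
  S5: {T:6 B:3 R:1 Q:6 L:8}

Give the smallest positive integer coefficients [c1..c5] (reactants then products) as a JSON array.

T: 4·7+2·4+2·0+5·0 = 36 | 6·6 = 36
B: 4·0+2·5+2·4+5·0 = 18 | 6·3 = 18
R: 4·0+2·0+2·3+5·0 = 6 | 6·1 = 6
Q: 4·4+2·0+2·0+5·4 = 36 | 6·6 = 36
L: 4·0+2·8+2·6+5·4 = 48 | 6·8 = 48
gcd(4,2,2,5,6) = 1

Coefficients: [4, 2, 2, 5, 6]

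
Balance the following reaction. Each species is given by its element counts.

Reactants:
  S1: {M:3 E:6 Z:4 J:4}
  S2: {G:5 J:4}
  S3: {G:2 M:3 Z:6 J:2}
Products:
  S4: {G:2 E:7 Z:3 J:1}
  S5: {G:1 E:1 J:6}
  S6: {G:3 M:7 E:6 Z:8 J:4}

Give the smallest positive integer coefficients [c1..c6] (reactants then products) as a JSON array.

Coefficients: [6, 3, 1, 2, 4, 3]

G: 6·0+3·5+1·2 = 17 | 2·2+4·1+3·3 = 17
M: 6·3+3·0+1·3 = 21 | 2·0+4·0+3·7 = 21
E: 6·6+3·0+1·0 = 36 | 2·7+4·1+3·6 = 36
Z: 6·4+3·0+1·6 = 30 | 2·3+4·0+3·8 = 30
J: 6·4+3·4+1·2 = 38 | 2·1+4·6+3·4 = 38
gcd(6,3,1,2,4,3) = 1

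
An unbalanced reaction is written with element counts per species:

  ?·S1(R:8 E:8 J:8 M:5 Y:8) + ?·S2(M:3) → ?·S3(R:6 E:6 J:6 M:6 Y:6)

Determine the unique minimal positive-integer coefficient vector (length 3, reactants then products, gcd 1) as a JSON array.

R: 3·8+3·0 = 24 | 4·6 = 24
E: 3·8+3·0 = 24 | 4·6 = 24
J: 3·8+3·0 = 24 | 4·6 = 24
M: 3·5+3·3 = 24 | 4·6 = 24
Y: 3·8+3·0 = 24 | 4·6 = 24
gcd(3,3,4) = 1

Coefficients: [3, 3, 4]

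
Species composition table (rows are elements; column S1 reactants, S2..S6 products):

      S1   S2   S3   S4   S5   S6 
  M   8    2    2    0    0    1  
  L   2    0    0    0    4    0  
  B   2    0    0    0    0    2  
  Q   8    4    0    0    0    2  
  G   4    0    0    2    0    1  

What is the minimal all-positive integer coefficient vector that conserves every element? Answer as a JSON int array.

M: 2·8 = 16 | 3·2+4·2+3·0+1·0+2·1 = 16
L: 2·2 = 4 | 3·0+4·0+3·0+1·4+2·0 = 4
B: 2·2 = 4 | 3·0+4·0+3·0+1·0+2·2 = 4
Q: 2·8 = 16 | 3·4+4·0+3·0+1·0+2·2 = 16
G: 2·4 = 8 | 3·0+4·0+3·2+1·0+2·1 = 8
gcd(2,3,4,3,1,2) = 1

Coefficients: [2, 3, 4, 3, 1, 2]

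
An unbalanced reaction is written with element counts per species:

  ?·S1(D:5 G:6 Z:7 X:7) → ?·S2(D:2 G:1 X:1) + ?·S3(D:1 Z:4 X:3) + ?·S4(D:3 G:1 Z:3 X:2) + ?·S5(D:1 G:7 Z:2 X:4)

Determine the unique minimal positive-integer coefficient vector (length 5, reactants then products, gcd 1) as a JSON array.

Coefficients: [3, 1, 2, 3, 2]

D: 3·5 = 15 | 1·2+2·1+3·3+2·1 = 15
G: 3·6 = 18 | 1·1+2·0+3·1+2·7 = 18
Z: 3·7 = 21 | 1·0+2·4+3·3+2·2 = 21
X: 3·7 = 21 | 1·1+2·3+3·2+2·4 = 21
gcd(3,1,2,3,2) = 1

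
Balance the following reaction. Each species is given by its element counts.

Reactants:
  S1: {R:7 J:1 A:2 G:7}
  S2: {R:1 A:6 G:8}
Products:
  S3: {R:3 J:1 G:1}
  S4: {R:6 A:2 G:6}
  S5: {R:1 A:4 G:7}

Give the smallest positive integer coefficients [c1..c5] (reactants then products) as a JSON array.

Coefficients: [5, 2, 5, 3, 4]

R: 5·7+2·1 = 37 | 5·3+3·6+4·1 = 37
J: 5·1+2·0 = 5 | 5·1+3·0+4·0 = 5
A: 5·2+2·6 = 22 | 5·0+3·2+4·4 = 22
G: 5·7+2·8 = 51 | 5·1+3·6+4·7 = 51
gcd(5,2,5,3,4) = 1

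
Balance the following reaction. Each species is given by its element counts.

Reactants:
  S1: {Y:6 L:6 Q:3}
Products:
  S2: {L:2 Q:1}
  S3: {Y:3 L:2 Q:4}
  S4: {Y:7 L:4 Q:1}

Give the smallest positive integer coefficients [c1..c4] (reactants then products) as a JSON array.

Coefficients: [4, 5, 1, 3]

Y: 4·6 = 24 | 5·0+1·3+3·7 = 24
L: 4·6 = 24 | 5·2+1·2+3·4 = 24
Q: 4·3 = 12 | 5·1+1·4+3·1 = 12
gcd(4,5,1,3) = 1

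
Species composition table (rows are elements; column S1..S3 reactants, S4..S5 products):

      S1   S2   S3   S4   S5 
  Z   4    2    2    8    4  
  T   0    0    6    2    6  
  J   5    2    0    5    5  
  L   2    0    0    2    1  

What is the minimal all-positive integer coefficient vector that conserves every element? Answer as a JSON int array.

Coefficients: [5, 5, 5, 3, 4]

Z: 5·4+5·2+5·2 = 40 | 3·8+4·4 = 40
T: 5·0+5·0+5·6 = 30 | 3·2+4·6 = 30
J: 5·5+5·2+5·0 = 35 | 3·5+4·5 = 35
L: 5·2+5·0+5·0 = 10 | 3·2+4·1 = 10
gcd(5,5,5,3,4) = 1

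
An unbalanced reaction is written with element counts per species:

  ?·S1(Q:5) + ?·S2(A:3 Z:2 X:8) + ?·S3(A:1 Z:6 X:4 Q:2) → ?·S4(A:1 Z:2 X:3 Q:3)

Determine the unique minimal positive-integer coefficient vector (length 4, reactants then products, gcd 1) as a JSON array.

A: 2·0+1·3+1·1 = 4 | 4·1 = 4
Z: 2·0+1·2+1·6 = 8 | 4·2 = 8
X: 2·0+1·8+1·4 = 12 | 4·3 = 12
Q: 2·5+1·0+1·2 = 12 | 4·3 = 12
gcd(2,1,1,4) = 1

Coefficients: [2, 1, 1, 4]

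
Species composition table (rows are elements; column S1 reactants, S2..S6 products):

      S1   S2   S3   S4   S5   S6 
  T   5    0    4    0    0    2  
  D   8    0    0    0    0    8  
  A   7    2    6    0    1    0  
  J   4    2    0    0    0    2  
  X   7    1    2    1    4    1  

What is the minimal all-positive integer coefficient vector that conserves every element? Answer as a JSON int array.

T: 4·5 = 20 | 4·0+3·4+6·0+2·0+4·2 = 20
D: 4·8 = 32 | 4·0+3·0+6·0+2·0+4·8 = 32
A: 4·7 = 28 | 4·2+3·6+6·0+2·1+4·0 = 28
J: 4·4 = 16 | 4·2+3·0+6·0+2·0+4·2 = 16
X: 4·7 = 28 | 4·1+3·2+6·1+2·4+4·1 = 28
gcd(4,4,3,6,2,4) = 1

Coefficients: [4, 4, 3, 6, 2, 4]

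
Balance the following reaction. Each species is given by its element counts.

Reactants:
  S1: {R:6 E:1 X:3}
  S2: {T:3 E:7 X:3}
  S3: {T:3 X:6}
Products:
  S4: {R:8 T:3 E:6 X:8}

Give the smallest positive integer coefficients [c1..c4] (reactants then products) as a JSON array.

R: 4·6+2·0+1·0 = 24 | 3·8 = 24
T: 4·0+2·3+1·3 = 9 | 3·3 = 9
E: 4·1+2·7+1·0 = 18 | 3·6 = 18
X: 4·3+2·3+1·6 = 24 | 3·8 = 24
gcd(4,2,1,3) = 1

Coefficients: [4, 2, 1, 3]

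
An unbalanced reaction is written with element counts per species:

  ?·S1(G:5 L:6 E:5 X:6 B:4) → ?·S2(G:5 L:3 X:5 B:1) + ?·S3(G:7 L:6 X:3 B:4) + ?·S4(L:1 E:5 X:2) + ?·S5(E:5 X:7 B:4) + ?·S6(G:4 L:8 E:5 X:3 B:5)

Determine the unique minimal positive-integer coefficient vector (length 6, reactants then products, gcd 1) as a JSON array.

Coefficients: [5, 2, 1, 2, 1, 2]

G: 5·5 = 25 | 2·5+1·7+2·0+1·0+2·4 = 25
L: 5·6 = 30 | 2·3+1·6+2·1+1·0+2·8 = 30
E: 5·5 = 25 | 2·0+1·0+2·5+1·5+2·5 = 25
X: 5·6 = 30 | 2·5+1·3+2·2+1·7+2·3 = 30
B: 5·4 = 20 | 2·1+1·4+2·0+1·4+2·5 = 20
gcd(5,2,1,2,1,2) = 1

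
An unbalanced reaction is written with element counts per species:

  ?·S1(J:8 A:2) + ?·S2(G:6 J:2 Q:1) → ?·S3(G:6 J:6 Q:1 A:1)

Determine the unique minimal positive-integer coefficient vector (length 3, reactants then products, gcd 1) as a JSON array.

G: 1·0+2·6 = 12 | 2·6 = 12
J: 1·8+2·2 = 12 | 2·6 = 12
Q: 1·0+2·1 = 2 | 2·1 = 2
A: 1·2+2·0 = 2 | 2·1 = 2
gcd(1,2,2) = 1

Coefficients: [1, 2, 2]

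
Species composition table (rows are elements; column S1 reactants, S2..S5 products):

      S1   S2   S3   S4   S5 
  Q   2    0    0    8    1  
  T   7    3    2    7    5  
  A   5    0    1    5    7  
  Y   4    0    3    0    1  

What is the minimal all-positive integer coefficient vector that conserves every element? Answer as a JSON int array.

Coefficients: [5, 2, 6, 1, 2]

Q: 5·2 = 10 | 2·0+6·0+1·8+2·1 = 10
T: 5·7 = 35 | 2·3+6·2+1·7+2·5 = 35
A: 5·5 = 25 | 2·0+6·1+1·5+2·7 = 25
Y: 5·4 = 20 | 2·0+6·3+1·0+2·1 = 20
gcd(5,2,6,1,2) = 1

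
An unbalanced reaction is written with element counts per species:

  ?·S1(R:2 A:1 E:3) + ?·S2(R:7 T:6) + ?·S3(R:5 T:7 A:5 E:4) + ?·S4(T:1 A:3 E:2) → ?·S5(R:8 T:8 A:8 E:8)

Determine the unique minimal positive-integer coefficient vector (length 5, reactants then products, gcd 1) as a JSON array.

Coefficients: [2, 1, 1, 3, 2]

R: 2·2+1·7+1·5+3·0 = 16 | 2·8 = 16
T: 2·0+1·6+1·7+3·1 = 16 | 2·8 = 16
A: 2·1+1·0+1·5+3·3 = 16 | 2·8 = 16
E: 2·3+1·0+1·4+3·2 = 16 | 2·8 = 16
gcd(2,1,1,3,2) = 1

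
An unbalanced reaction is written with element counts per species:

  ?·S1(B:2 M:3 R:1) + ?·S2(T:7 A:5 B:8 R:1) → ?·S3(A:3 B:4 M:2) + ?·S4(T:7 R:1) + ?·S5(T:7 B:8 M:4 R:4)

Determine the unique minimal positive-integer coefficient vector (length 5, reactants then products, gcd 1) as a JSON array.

Coefficients: [6, 3, 5, 1, 2]

T: 6·0+3·7 = 21 | 5·0+1·7+2·7 = 21
A: 6·0+3·5 = 15 | 5·3+1·0+2·0 = 15
B: 6·2+3·8 = 36 | 5·4+1·0+2·8 = 36
M: 6·3+3·0 = 18 | 5·2+1·0+2·4 = 18
R: 6·1+3·1 = 9 | 5·0+1·1+2·4 = 9
gcd(6,3,5,1,2) = 1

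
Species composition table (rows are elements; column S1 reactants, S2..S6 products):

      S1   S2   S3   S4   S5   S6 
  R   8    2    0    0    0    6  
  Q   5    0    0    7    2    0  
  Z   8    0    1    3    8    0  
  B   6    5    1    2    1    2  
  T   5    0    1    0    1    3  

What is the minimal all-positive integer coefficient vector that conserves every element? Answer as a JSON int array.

R: 4·8 = 32 | 1·2+2·0+2·0+3·0+5·6 = 32
Q: 4·5 = 20 | 1·0+2·0+2·7+3·2+5·0 = 20
Z: 4·8 = 32 | 1·0+2·1+2·3+3·8+5·0 = 32
B: 4·6 = 24 | 1·5+2·1+2·2+3·1+5·2 = 24
T: 4·5 = 20 | 1·0+2·1+2·0+3·1+5·3 = 20
gcd(4,1,2,2,3,5) = 1

Coefficients: [4, 1, 2, 2, 3, 5]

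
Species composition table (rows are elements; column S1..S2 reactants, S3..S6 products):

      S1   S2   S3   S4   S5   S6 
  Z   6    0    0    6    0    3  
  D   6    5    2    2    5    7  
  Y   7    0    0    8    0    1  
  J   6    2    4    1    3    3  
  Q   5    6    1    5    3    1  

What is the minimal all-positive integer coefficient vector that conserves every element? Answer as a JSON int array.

Z: 6·6+1·0 = 36 | 6·0+5·6+1·0+2·3 = 36
D: 6·6+1·5 = 41 | 6·2+5·2+1·5+2·7 = 41
Y: 6·7+1·0 = 42 | 6·0+5·8+1·0+2·1 = 42
J: 6·6+1·2 = 38 | 6·4+5·1+1·3+2·3 = 38
Q: 6·5+1·6 = 36 | 6·1+5·5+1·3+2·1 = 36
gcd(6,1,6,5,1,2) = 1

Coefficients: [6, 1, 6, 5, 1, 2]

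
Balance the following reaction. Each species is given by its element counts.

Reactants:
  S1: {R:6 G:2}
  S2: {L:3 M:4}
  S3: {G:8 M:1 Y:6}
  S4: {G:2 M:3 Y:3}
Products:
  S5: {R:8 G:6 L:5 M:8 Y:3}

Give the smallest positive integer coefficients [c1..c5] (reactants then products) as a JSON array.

R: 4·6+5·0+1·0+1·0 = 24 | 3·8 = 24
G: 4·2+5·0+1·8+1·2 = 18 | 3·6 = 18
L: 4·0+5·3+1·0+1·0 = 15 | 3·5 = 15
M: 4·0+5·4+1·1+1·3 = 24 | 3·8 = 24
Y: 4·0+5·0+1·6+1·3 = 9 | 3·3 = 9
gcd(4,5,1,1,3) = 1

Coefficients: [4, 5, 1, 1, 3]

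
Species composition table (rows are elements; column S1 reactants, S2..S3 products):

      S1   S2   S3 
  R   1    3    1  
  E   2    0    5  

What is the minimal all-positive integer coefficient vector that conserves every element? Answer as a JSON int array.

Coefficients: [5, 1, 2]

R: 5·1 = 5 | 1·3+2·1 = 5
E: 5·2 = 10 | 1·0+2·5 = 10
gcd(5,1,2) = 1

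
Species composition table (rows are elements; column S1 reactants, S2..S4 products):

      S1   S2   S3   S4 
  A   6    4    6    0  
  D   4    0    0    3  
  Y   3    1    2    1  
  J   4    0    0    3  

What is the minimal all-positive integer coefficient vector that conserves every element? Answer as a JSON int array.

Coefficients: [3, 3, 1, 4]

A: 3·6 = 18 | 3·4+1·6+4·0 = 18
D: 3·4 = 12 | 3·0+1·0+4·3 = 12
Y: 3·3 = 9 | 3·1+1·2+4·1 = 9
J: 3·4 = 12 | 3·0+1·0+4·3 = 12
gcd(3,3,1,4) = 1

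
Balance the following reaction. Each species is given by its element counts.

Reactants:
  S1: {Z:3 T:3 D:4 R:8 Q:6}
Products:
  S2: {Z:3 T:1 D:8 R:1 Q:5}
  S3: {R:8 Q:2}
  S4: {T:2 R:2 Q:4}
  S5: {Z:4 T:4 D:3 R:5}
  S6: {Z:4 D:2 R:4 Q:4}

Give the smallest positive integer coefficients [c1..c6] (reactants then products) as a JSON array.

Coefficients: [6, 2, 3, 4, 2, 1]

Z: 6·3 = 18 | 2·3+3·0+4·0+2·4+1·4 = 18
T: 6·3 = 18 | 2·1+3·0+4·2+2·4+1·0 = 18
D: 6·4 = 24 | 2·8+3·0+4·0+2·3+1·2 = 24
R: 6·8 = 48 | 2·1+3·8+4·2+2·5+1·4 = 48
Q: 6·6 = 36 | 2·5+3·2+4·4+2·0+1·4 = 36
gcd(6,2,3,4,2,1) = 1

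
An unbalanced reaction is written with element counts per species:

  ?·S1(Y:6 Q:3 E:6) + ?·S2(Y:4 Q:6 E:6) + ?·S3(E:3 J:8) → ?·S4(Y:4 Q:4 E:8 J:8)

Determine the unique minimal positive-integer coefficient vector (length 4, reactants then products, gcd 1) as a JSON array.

Y: 2·6+3·4+6·0 = 24 | 6·4 = 24
Q: 2·3+3·6+6·0 = 24 | 6·4 = 24
E: 2·6+3·6+6·3 = 48 | 6·8 = 48
J: 2·0+3·0+6·8 = 48 | 6·8 = 48
gcd(2,3,6,6) = 1

Coefficients: [2, 3, 6, 6]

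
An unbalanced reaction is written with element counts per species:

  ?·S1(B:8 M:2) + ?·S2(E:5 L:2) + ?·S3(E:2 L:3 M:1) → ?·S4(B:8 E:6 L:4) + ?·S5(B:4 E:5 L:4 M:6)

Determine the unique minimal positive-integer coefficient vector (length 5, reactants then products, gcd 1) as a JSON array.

Coefficients: [4, 4, 4, 3, 2]

B: 4·8+4·0+4·0 = 32 | 3·8+2·4 = 32
E: 4·0+4·5+4·2 = 28 | 3·6+2·5 = 28
L: 4·0+4·2+4·3 = 20 | 3·4+2·4 = 20
M: 4·2+4·0+4·1 = 12 | 3·0+2·6 = 12
gcd(4,4,4,3,2) = 1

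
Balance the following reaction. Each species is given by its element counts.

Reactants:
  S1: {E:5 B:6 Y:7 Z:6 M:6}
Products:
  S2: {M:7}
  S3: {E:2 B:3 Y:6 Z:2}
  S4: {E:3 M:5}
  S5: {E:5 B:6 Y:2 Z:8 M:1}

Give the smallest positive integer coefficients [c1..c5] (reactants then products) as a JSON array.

Coefficients: [6, 4, 6, 1, 3]

E: 6·5 = 30 | 4·0+6·2+1·3+3·5 = 30
B: 6·6 = 36 | 4·0+6·3+1·0+3·6 = 36
Y: 6·7 = 42 | 4·0+6·6+1·0+3·2 = 42
Z: 6·6 = 36 | 4·0+6·2+1·0+3·8 = 36
M: 6·6 = 36 | 4·7+6·0+1·5+3·1 = 36
gcd(6,4,6,1,3) = 1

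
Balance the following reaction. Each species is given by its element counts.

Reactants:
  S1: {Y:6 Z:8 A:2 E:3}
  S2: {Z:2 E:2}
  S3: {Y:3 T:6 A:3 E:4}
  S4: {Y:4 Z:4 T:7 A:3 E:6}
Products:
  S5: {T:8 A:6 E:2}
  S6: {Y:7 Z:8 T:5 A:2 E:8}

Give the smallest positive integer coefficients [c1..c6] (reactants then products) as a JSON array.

Y: 2·6+2·0+1·3+5·4 = 35 | 2·0+5·7 = 35
Z: 2·8+2·2+1·0+5·4 = 40 | 2·0+5·8 = 40
T: 2·0+2·0+1·6+5·7 = 41 | 2·8+5·5 = 41
A: 2·2+2·0+1·3+5·3 = 22 | 2·6+5·2 = 22
E: 2·3+2·2+1·4+5·6 = 44 | 2·2+5·8 = 44
gcd(2,2,1,5,2,5) = 1

Coefficients: [2, 2, 1, 5, 2, 5]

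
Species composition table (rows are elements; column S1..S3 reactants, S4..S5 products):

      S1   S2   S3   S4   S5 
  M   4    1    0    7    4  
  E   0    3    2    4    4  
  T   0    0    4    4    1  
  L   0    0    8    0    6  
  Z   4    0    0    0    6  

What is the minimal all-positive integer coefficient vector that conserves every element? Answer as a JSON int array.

M: 6·4+6·1+3·0 = 30 | 2·7+4·4 = 30
E: 6·0+6·3+3·2 = 24 | 2·4+4·4 = 24
T: 6·0+6·0+3·4 = 12 | 2·4+4·1 = 12
L: 6·0+6·0+3·8 = 24 | 2·0+4·6 = 24
Z: 6·4+6·0+3·0 = 24 | 2·0+4·6 = 24
gcd(6,6,3,2,4) = 1

Coefficients: [6, 6, 3, 2, 4]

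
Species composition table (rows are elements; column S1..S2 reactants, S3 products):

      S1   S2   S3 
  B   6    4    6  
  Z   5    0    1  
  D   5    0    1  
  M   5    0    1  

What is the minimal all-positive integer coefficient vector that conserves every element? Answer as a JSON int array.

Coefficients: [1, 6, 5]

B: 1·6+6·4 = 30 | 5·6 = 30
Z: 1·5+6·0 = 5 | 5·1 = 5
D: 1·5+6·0 = 5 | 5·1 = 5
M: 1·5+6·0 = 5 | 5·1 = 5
gcd(1,6,5) = 1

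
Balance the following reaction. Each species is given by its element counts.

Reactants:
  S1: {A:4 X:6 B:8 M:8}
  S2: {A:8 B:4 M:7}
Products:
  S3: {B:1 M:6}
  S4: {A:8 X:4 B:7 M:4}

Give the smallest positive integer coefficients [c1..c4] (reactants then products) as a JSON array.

A: 2·4+2·8 = 24 | 3·0+3·8 = 24
X: 2·6+2·0 = 12 | 3·0+3·4 = 12
B: 2·8+2·4 = 24 | 3·1+3·7 = 24
M: 2·8+2·7 = 30 | 3·6+3·4 = 30
gcd(2,2,3,3) = 1

Coefficients: [2, 2, 3, 3]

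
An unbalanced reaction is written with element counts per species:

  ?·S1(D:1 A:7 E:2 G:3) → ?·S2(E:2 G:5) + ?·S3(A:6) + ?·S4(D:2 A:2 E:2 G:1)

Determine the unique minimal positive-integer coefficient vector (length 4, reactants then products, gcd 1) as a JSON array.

Coefficients: [2, 1, 2, 1]

D: 2·1 = 2 | 1·0+2·0+1·2 = 2
A: 2·7 = 14 | 1·0+2·6+1·2 = 14
E: 2·2 = 4 | 1·2+2·0+1·2 = 4
G: 2·3 = 6 | 1·5+2·0+1·1 = 6
gcd(2,1,2,1) = 1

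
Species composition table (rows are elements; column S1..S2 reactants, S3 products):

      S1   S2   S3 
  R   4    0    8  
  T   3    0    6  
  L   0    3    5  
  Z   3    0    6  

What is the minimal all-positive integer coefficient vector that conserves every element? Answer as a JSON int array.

Coefficients: [6, 5, 3]

R: 6·4+5·0 = 24 | 3·8 = 24
T: 6·3+5·0 = 18 | 3·6 = 18
L: 6·0+5·3 = 15 | 3·5 = 15
Z: 6·3+5·0 = 18 | 3·6 = 18
gcd(6,5,3) = 1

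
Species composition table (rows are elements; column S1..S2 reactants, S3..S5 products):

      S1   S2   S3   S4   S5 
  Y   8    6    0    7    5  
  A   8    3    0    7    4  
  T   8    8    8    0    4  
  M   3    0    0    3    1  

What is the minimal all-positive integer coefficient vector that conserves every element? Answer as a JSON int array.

Y: 4·8+2·6 = 44 | 3·0+2·7+6·5 = 44
A: 4·8+2·3 = 38 | 3·0+2·7+6·4 = 38
T: 4·8+2·8 = 48 | 3·8+2·0+6·4 = 48
M: 4·3+2·0 = 12 | 3·0+2·3+6·1 = 12
gcd(4,2,3,2,6) = 1

Coefficients: [4, 2, 3, 2, 6]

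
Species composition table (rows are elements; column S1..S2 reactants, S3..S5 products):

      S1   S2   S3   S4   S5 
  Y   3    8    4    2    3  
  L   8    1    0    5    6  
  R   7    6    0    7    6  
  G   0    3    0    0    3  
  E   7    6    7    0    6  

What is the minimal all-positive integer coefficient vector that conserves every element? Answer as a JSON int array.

Coefficients: [5, 3, 5, 5, 3]

Y: 5·3+3·8 = 39 | 5·4+5·2+3·3 = 39
L: 5·8+3·1 = 43 | 5·0+5·5+3·6 = 43
R: 5·7+3·6 = 53 | 5·0+5·7+3·6 = 53
G: 5·0+3·3 = 9 | 5·0+5·0+3·3 = 9
E: 5·7+3·6 = 53 | 5·7+5·0+3·6 = 53
gcd(5,3,5,5,3) = 1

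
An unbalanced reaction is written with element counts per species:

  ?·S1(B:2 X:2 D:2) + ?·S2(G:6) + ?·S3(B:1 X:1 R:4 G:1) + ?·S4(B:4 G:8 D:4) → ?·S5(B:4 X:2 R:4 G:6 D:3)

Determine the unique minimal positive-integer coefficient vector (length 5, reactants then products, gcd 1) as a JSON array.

Coefficients: [3, 1, 6, 3, 6]

B: 3·2+1·0+6·1+3·4 = 24 | 6·4 = 24
X: 3·2+1·0+6·1+3·0 = 12 | 6·2 = 12
R: 3·0+1·0+6·4+3·0 = 24 | 6·4 = 24
G: 3·0+1·6+6·1+3·8 = 36 | 6·6 = 36
D: 3·2+1·0+6·0+3·4 = 18 | 6·3 = 18
gcd(3,1,6,3,6) = 1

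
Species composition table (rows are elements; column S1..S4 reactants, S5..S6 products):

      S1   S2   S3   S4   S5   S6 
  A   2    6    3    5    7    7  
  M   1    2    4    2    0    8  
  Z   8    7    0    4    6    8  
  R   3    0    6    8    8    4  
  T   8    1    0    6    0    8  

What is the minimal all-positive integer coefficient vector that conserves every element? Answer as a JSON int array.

Coefficients: [2, 6, 5, 3, 5, 5]

A: 2·2+6·6+5·3+3·5 = 70 | 5·7+5·7 = 70
M: 2·1+6·2+5·4+3·2 = 40 | 5·0+5·8 = 40
Z: 2·8+6·7+5·0+3·4 = 70 | 5·6+5·8 = 70
R: 2·3+6·0+5·6+3·8 = 60 | 5·8+5·4 = 60
T: 2·8+6·1+5·0+3·6 = 40 | 5·0+5·8 = 40
gcd(2,6,5,3,5,5) = 1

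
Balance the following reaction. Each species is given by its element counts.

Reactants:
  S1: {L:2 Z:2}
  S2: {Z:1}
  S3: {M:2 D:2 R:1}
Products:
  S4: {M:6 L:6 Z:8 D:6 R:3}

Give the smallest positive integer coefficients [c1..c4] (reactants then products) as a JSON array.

M: 3·0+2·0+3·2 = 6 | 1·6 = 6
L: 3·2+2·0+3·0 = 6 | 1·6 = 6
Z: 3·2+2·1+3·0 = 8 | 1·8 = 8
D: 3·0+2·0+3·2 = 6 | 1·6 = 6
R: 3·0+2·0+3·1 = 3 | 1·3 = 3
gcd(3,2,3,1) = 1

Coefficients: [3, 2, 3, 1]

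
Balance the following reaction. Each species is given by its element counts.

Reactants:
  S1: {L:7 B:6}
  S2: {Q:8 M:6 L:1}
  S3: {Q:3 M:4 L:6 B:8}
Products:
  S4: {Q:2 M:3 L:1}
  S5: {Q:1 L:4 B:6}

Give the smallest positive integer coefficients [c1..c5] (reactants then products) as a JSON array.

Coefficients: [1, 1, 3, 6, 5]

Q: 1·0+1·8+3·3 = 17 | 6·2+5·1 = 17
M: 1·0+1·6+3·4 = 18 | 6·3+5·0 = 18
L: 1·7+1·1+3·6 = 26 | 6·1+5·4 = 26
B: 1·6+1·0+3·8 = 30 | 6·0+5·6 = 30
gcd(1,1,3,6,5) = 1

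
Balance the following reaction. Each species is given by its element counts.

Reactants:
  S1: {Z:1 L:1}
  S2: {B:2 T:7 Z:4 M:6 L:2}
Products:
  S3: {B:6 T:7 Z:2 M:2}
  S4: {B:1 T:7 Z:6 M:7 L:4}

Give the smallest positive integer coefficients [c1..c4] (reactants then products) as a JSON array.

Coefficients: [6, 5, 1, 4]

B: 6·0+5·2 = 10 | 1·6+4·1 = 10
T: 6·0+5·7 = 35 | 1·7+4·7 = 35
Z: 6·1+5·4 = 26 | 1·2+4·6 = 26
M: 6·0+5·6 = 30 | 1·2+4·7 = 30
L: 6·1+5·2 = 16 | 1·0+4·4 = 16
gcd(6,5,1,4) = 1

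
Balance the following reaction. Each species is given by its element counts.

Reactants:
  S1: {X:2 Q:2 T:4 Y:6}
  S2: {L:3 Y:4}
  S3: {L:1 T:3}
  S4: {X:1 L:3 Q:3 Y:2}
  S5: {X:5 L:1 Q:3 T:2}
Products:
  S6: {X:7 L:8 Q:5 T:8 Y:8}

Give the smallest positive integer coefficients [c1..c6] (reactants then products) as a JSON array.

X: 1·2+6·0+6·0+1·1+5·5 = 28 | 4·7 = 28
L: 1·0+6·3+6·1+1·3+5·1 = 32 | 4·8 = 32
Q: 1·2+6·0+6·0+1·3+5·3 = 20 | 4·5 = 20
T: 1·4+6·0+6·3+1·0+5·2 = 32 | 4·8 = 32
Y: 1·6+6·4+6·0+1·2+5·0 = 32 | 4·8 = 32
gcd(1,6,6,1,5,4) = 1

Coefficients: [1, 6, 6, 1, 5, 4]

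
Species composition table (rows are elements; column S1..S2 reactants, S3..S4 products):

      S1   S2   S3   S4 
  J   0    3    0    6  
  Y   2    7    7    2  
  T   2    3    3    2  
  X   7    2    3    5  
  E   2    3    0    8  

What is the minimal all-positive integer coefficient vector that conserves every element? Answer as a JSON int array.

J: 1·0+2·3 = 6 | 2·0+1·6 = 6
Y: 1·2+2·7 = 16 | 2·7+1·2 = 16
T: 1·2+2·3 = 8 | 2·3+1·2 = 8
X: 1·7+2·2 = 11 | 2·3+1·5 = 11
E: 1·2+2·3 = 8 | 2·0+1·8 = 8
gcd(1,2,2,1) = 1

Coefficients: [1, 2, 2, 1]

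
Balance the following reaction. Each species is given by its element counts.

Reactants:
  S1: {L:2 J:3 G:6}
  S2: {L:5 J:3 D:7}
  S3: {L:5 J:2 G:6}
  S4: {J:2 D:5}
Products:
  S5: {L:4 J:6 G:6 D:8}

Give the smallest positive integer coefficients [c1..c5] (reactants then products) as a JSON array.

L: 3·2+1·5+1·5+5·0 = 16 | 4·4 = 16
J: 3·3+1·3+1·2+5·2 = 24 | 4·6 = 24
G: 3·6+1·0+1·6+5·0 = 24 | 4·6 = 24
D: 3·0+1·7+1·0+5·5 = 32 | 4·8 = 32
gcd(3,1,1,5,4) = 1

Coefficients: [3, 1, 1, 5, 4]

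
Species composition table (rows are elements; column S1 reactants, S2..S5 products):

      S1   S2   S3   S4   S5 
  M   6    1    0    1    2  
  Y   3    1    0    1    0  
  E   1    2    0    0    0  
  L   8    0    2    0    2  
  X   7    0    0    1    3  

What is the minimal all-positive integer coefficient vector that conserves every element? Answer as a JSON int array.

Coefficients: [2, 1, 5, 5, 3]

M: 2·6 = 12 | 1·1+5·0+5·1+3·2 = 12
Y: 2·3 = 6 | 1·1+5·0+5·1+3·0 = 6
E: 2·1 = 2 | 1·2+5·0+5·0+3·0 = 2
L: 2·8 = 16 | 1·0+5·2+5·0+3·2 = 16
X: 2·7 = 14 | 1·0+5·0+5·1+3·3 = 14
gcd(2,1,5,5,3) = 1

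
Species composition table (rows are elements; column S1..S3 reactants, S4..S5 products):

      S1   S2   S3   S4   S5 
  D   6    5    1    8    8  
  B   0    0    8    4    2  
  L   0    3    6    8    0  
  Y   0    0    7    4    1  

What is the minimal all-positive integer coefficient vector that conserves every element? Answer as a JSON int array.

Coefficients: [3, 4, 2, 3, 2]

D: 3·6+4·5+2·1 = 40 | 3·8+2·8 = 40
B: 3·0+4·0+2·8 = 16 | 3·4+2·2 = 16
L: 3·0+4·3+2·6 = 24 | 3·8+2·0 = 24
Y: 3·0+4·0+2·7 = 14 | 3·4+2·1 = 14
gcd(3,4,2,3,2) = 1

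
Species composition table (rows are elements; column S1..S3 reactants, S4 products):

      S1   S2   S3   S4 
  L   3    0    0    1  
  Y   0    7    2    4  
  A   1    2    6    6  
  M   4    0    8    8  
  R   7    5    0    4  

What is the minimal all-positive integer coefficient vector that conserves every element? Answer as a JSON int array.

L: 2·3+2·0+5·0 = 6 | 6·1 = 6
Y: 2·0+2·7+5·2 = 24 | 6·4 = 24
A: 2·1+2·2+5·6 = 36 | 6·6 = 36
M: 2·4+2·0+5·8 = 48 | 6·8 = 48
R: 2·7+2·5+5·0 = 24 | 6·4 = 24
gcd(2,2,5,6) = 1

Coefficients: [2, 2, 5, 6]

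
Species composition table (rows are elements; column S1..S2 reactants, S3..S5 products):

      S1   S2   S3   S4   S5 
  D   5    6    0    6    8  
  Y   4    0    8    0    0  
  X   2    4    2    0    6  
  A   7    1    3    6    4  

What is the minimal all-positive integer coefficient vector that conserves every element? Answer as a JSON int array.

Coefficients: [6, 3, 3, 4, 3]

D: 6·5+3·6 = 48 | 3·0+4·6+3·8 = 48
Y: 6·4+3·0 = 24 | 3·8+4·0+3·0 = 24
X: 6·2+3·4 = 24 | 3·2+4·0+3·6 = 24
A: 6·7+3·1 = 45 | 3·3+4·6+3·4 = 45
gcd(6,3,3,4,3) = 1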